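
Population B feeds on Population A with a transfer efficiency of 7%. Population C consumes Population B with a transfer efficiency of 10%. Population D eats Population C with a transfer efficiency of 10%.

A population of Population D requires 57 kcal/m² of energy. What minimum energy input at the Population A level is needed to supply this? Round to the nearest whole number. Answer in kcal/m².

Cumulative transfer efficiency: 0.07 × 0.1 × 0.1 = 0.0007
Population A energy = 57 / 0.0007 = 81429 kcal/m²

81429 kcal/m²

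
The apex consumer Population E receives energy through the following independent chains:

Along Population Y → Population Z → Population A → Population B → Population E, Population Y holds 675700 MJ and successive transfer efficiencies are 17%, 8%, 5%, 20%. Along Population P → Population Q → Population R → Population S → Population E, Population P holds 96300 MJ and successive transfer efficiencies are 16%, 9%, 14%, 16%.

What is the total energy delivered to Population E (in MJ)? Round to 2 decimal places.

122.96 MJ

Via Population Y: 675700 × 0.17 × 0.08 × 0.05 × 0.2 = 91.8952 MJ
Via Population P: 96300 × 0.16 × 0.09 × 0.14 × 0.16 = 31.062528 MJ
Total at Population E: 91.8952 + 31.062528 = 122.957728 MJ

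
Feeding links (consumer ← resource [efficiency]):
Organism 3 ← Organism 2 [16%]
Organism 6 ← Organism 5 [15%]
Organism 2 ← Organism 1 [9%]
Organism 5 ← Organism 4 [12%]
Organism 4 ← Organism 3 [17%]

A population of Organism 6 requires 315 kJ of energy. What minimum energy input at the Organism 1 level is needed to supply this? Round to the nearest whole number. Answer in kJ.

Cumulative transfer efficiency: 0.09 × 0.16 × 0.17 × 0.12 × 0.15 = 0.000044064
Organism 1 energy = 315 / 0.000044064 = 7148693 kJ

7148693 kJ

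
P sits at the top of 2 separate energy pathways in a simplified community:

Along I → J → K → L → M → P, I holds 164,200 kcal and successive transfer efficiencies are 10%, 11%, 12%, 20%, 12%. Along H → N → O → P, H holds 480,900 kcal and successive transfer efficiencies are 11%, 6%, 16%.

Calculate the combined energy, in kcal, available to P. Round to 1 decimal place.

Via I: 164200 × 0.1 × 0.11 × 0.12 × 0.2 × 0.12 = 5.201856 kcal
Via H: 480900 × 0.11 × 0.06 × 0.16 = 507.8304 kcal
Total at P: 5.201856 + 507.8304 = 513.032256 kcal

513.0 kcal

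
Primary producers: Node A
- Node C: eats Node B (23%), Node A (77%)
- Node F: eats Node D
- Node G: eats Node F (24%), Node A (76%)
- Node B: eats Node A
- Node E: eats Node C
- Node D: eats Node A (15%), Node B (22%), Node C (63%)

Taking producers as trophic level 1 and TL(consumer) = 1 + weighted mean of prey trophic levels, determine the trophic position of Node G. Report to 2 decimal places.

Node B: 1 + 1 = 2
Node C: 1 + (0.23×2 + 0.77×1) = 2.23
Node D: 1 + (0.15×1 + 0.22×2 + 0.63×2.23) = 2.9949
Node E: 1 + 2.23 = 3.23
Node F: 1 + 2.9949 = 3.9949
Node G: 1 + (0.24×3.9949 + 0.76×1) = 2.718776

2.72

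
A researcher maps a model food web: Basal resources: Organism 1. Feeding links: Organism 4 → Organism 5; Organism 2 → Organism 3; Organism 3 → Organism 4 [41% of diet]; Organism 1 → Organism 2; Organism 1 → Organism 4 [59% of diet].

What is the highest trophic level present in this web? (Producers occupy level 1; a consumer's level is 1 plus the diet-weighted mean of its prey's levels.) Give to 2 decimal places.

Organism 2: 1 + 1 = 2
Organism 3: 1 + 2 = 3
Organism 4: 1 + (0.41×3 + 0.59×1) = 2.82
Organism 5: 1 + 2.82 = 3.82

3.82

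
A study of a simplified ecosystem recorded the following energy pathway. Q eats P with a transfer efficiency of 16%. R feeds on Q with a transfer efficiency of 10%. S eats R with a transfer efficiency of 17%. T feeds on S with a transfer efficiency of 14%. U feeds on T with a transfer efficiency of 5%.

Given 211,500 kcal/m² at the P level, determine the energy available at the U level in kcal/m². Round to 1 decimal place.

Q: 211500 × 0.16 = 33840 kcal/m²
R: 33840 × 0.1 = 3384 kcal/m²
S: 3384 × 0.17 = 575.28 kcal/m²
T: 575.28 × 0.14 = 80.5392 kcal/m²
U: 80.5392 × 0.05 = 4.02696 kcal/m²

4.0 kcal/m²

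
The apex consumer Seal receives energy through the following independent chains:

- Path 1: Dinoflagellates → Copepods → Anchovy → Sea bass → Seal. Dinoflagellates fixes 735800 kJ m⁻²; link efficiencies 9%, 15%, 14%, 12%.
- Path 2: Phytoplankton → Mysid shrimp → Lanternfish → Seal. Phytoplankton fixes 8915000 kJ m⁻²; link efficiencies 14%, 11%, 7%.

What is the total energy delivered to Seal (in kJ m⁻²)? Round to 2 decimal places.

Path 1: 735800 × 0.09 × 0.15 × 0.14 × 0.12 = 166.87944 kJ m⁻²
Path 2: 8915000 × 0.14 × 0.11 × 0.07 = 9610.37 kJ m⁻²
Total at Seal: 166.87944 + 9610.37 = 9777.24944 kJ m⁻²

9777.25 kJ m⁻²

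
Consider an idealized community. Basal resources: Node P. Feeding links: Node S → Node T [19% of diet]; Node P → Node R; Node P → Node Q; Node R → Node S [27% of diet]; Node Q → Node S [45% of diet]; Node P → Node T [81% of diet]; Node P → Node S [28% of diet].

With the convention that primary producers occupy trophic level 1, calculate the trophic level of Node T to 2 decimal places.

2.33

Node Q: 1 + 1 = 2
Node R: 1 + 1 = 2
Node S: 1 + (0.45×2 + 0.28×1 + 0.27×2) = 2.72
Node T: 1 + (0.19×2.72 + 0.81×1) = 2.3268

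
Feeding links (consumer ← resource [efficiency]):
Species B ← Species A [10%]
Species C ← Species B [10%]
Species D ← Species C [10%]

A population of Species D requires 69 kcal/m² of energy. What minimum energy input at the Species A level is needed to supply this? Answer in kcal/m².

Cumulative transfer efficiency: 0.1 × 0.1 × 0.1 = 0.001
Species A energy = 69 / 0.001 = 69000 kcal/m²

69000 kcal/m²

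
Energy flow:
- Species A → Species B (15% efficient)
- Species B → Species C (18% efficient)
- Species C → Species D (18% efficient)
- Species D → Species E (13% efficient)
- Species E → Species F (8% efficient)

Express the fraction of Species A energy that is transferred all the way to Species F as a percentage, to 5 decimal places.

Product of link efficiencies: 0.15 × 0.18 × 0.18 × 0.13 × 0.08 = 0.000050544
As a percentage: 0.000050544 × 100 = 0.00505%

0.00505%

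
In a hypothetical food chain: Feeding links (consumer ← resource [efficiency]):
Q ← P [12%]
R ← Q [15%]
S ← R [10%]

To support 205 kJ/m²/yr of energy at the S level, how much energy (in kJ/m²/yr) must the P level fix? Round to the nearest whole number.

Cumulative transfer efficiency: 0.12 × 0.15 × 0.1 = 0.0018
P energy = 205 / 0.0018 = 113889 kJ/m²/yr

113889 kJ/m²/yr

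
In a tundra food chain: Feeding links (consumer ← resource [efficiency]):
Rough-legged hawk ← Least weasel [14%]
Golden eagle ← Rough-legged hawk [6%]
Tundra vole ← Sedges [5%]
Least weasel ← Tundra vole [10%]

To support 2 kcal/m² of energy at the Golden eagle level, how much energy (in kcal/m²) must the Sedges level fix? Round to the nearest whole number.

Cumulative transfer efficiency: 0.05 × 0.1 × 0.14 × 0.06 = 0.000042
Sedges energy = 2 / 0.000042 = 47619 kcal/m²

47619 kcal/m²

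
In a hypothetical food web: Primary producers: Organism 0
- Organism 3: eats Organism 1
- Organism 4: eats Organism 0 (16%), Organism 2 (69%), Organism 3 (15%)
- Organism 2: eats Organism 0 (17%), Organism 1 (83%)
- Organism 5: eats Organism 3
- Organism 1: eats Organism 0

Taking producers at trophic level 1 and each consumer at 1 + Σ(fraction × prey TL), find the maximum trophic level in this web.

Organism 1: 1 + 1 = 2
Organism 2: 1 + (0.17×1 + 0.83×2) = 2.83
Organism 3: 1 + 2 = 3
Organism 4: 1 + (0.16×1 + 0.69×2.83 + 0.15×3) = 3.5627
Organism 5: 1 + 3 = 4

4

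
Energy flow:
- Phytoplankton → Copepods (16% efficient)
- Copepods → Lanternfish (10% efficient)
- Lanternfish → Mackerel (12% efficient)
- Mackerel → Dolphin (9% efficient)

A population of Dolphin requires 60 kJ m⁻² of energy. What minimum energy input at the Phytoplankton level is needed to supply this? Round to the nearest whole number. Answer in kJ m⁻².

Cumulative transfer efficiency: 0.16 × 0.1 × 0.12 × 0.09 = 0.0001728
Phytoplankton energy = 60 / 0.0001728 = 347222 kJ m⁻²

347222 kJ m⁻²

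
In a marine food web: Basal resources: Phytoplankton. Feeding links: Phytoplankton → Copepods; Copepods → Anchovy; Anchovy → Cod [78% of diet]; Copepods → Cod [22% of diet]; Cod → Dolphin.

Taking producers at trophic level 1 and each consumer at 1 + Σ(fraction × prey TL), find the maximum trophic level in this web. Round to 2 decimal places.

Copepods: 1 + 1 = 2
Anchovy: 1 + 2 = 3
Cod: 1 + (0.78×3 + 0.22×2) = 3.78
Dolphin: 1 + 3.78 = 4.78

4.78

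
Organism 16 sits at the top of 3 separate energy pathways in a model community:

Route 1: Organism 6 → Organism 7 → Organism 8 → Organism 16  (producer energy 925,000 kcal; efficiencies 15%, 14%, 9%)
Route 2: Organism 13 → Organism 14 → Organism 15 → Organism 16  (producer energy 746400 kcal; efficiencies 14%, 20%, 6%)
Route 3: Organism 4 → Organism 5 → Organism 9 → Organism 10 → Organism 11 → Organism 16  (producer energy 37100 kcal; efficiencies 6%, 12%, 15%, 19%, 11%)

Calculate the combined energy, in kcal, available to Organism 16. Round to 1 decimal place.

Route 1: 925000 × 0.15 × 0.14 × 0.09 = 1748.25 kcal
Route 2: 746400 × 0.14 × 0.2 × 0.06 = 1253.952 kcal
Route 3: 37100 × 0.06 × 0.12 × 0.15 × 0.19 × 0.11 = 0.8374212 kcal
Total at Organism 16: 1748.25 + 1253.952 + 0.8374212 = 3003.0394212 kcal

3003.0 kcal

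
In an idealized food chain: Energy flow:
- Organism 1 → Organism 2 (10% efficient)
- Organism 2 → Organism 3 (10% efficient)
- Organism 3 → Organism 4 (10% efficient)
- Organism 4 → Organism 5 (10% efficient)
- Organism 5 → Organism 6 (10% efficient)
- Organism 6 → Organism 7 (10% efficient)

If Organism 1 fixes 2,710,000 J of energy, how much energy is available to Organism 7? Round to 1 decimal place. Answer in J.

2.7 J

Organism 2: 2710000 × 0.1 = 271000 J
Organism 3: 271000 × 0.1 = 27100 J
Organism 4: 27100 × 0.1 = 2710 J
Organism 5: 2710 × 0.1 = 271 J
Organism 6: 271 × 0.1 = 27.1 J
Organism 7: 27.1 × 0.1 = 2.71 J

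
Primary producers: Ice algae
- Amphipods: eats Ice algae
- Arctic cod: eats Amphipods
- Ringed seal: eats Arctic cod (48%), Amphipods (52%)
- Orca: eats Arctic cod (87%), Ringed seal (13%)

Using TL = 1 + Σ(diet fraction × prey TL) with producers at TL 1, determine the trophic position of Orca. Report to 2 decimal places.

4.06

Amphipods: 1 + 1 = 2
Arctic cod: 1 + 2 = 3
Ringed seal: 1 + (0.48×3 + 0.52×2) = 3.48
Orca: 1 + (0.87×3 + 0.13×3.48) = 4.0624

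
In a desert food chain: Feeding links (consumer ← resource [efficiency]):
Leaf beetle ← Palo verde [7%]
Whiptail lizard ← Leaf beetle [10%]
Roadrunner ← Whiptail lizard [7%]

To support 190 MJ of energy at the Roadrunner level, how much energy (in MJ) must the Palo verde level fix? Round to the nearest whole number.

Cumulative transfer efficiency: 0.07 × 0.1 × 0.07 = 0.00049
Palo verde energy = 190 / 0.00049 = 387755 MJ

387755 MJ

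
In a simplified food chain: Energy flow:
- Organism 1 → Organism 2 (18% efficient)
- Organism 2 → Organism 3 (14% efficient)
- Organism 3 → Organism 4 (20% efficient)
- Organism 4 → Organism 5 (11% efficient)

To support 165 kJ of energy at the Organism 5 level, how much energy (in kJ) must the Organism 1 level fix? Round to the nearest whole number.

297619 kJ

Cumulative transfer efficiency: 0.18 × 0.14 × 0.2 × 0.11 = 0.0005544
Organism 1 energy = 165 / 0.0005544 = 297619 kJ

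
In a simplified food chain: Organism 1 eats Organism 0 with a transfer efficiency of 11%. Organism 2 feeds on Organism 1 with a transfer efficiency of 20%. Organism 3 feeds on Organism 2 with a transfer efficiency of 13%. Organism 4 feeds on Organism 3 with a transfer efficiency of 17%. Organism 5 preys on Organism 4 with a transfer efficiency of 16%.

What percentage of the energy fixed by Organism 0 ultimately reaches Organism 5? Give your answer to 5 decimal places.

0.00778%

Product of link efficiencies: 0.11 × 0.2 × 0.13 × 0.17 × 0.16 = 0.000077792
As a percentage: 0.000077792 × 100 = 0.00778%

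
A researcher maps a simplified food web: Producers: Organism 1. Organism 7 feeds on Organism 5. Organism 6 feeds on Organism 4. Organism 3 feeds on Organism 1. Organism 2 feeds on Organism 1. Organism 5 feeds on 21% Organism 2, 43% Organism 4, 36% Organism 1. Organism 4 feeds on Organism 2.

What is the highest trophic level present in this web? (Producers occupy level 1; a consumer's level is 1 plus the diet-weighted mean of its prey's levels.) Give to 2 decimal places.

4.07

Organism 2: 1 + 1 = 2
Organism 3: 1 + 1 = 2
Organism 4: 1 + 2 = 3
Organism 5: 1 + (0.21×2 + 0.43×3 + 0.36×1) = 3.07
Organism 6: 1 + 3 = 4
Organism 7: 1 + 3.07 = 4.07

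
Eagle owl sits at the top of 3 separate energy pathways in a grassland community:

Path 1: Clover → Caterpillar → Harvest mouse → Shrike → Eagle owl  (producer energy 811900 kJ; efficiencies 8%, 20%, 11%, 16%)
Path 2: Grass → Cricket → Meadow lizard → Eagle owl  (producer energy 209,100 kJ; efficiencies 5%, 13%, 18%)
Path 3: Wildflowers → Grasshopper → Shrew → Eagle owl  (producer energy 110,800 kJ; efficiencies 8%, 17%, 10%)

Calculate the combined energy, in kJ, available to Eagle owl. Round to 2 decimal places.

623.97 kJ

Path 1: 811900 × 0.08 × 0.2 × 0.11 × 0.16 = 228.63104 kJ
Path 2: 209100 × 0.05 × 0.13 × 0.18 = 244.647 kJ
Path 3: 110800 × 0.08 × 0.17 × 0.1 = 150.688 kJ
Total at Eagle owl: 228.63104 + 244.647 + 150.688 = 623.96604 kJ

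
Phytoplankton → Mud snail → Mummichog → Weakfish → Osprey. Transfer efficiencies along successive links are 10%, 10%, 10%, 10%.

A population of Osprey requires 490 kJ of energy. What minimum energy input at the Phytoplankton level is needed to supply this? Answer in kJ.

Cumulative transfer efficiency: 0.1 × 0.1 × 0.1 × 0.1 = 0.0001
Phytoplankton energy = 490 / 0.0001 = 4900000 kJ

4900000 kJ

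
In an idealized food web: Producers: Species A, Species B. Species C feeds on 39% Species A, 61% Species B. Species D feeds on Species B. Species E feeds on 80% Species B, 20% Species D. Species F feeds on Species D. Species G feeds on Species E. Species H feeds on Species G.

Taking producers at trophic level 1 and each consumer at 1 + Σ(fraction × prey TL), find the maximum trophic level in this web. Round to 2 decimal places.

Species C: 1 + (0.39×1 + 0.61×1) = 2
Species D: 1 + 1 = 2
Species E: 1 + (0.8×1 + 0.2×2) = 2.2
Species F: 1 + 2 = 3
Species G: 1 + 2.2 = 3.2
Species H: 1 + 3.2 = 4.2

4.20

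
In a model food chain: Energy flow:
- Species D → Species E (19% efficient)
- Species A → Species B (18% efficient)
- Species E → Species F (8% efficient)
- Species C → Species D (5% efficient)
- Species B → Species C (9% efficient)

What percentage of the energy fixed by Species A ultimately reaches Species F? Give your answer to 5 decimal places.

0.00123%

Product of link efficiencies: 0.18 × 0.09 × 0.05 × 0.19 × 0.08 = 0.000012312
As a percentage: 0.000012312 × 100 = 0.00123%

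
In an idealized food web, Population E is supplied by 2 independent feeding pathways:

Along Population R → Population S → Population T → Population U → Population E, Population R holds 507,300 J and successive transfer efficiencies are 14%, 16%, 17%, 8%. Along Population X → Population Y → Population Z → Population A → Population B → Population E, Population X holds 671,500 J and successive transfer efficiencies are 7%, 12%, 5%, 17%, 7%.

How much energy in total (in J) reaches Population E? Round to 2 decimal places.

Via Population R: 507300 × 0.14 × 0.16 × 0.17 × 0.08 = 154.543872 J
Via Population X: 671500 × 0.07 × 0.12 × 0.05 × 0.17 × 0.07 = 3.356157 J
Total at Population E: 154.543872 + 3.356157 = 157.900029 J

157.90 J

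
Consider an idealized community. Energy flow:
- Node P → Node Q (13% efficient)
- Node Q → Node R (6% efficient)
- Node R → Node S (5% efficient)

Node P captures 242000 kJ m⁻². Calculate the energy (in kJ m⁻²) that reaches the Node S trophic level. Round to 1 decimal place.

Node Q: 242000 × 0.13 = 31460 kJ m⁻²
Node R: 31460 × 0.06 = 1887.6 kJ m⁻²
Node S: 1887.6 × 0.05 = 94.38 kJ m⁻²

94.4 kJ m⁻²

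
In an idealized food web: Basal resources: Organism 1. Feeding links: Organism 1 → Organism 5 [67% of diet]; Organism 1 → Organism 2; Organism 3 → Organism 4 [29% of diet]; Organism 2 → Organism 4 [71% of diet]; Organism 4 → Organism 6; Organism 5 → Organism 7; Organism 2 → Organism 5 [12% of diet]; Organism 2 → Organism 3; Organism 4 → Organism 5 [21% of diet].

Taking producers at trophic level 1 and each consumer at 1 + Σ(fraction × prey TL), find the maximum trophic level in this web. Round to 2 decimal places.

4.29

Organism 2: 1 + 1 = 2
Organism 3: 1 + 2 = 3
Organism 4: 1 + (0.29×3 + 0.71×2) = 3.29
Organism 5: 1 + (0.21×3.29 + 0.67×1 + 0.12×2) = 2.6009
Organism 6: 1 + 3.29 = 4.29
Organism 7: 1 + 2.6009 = 3.6009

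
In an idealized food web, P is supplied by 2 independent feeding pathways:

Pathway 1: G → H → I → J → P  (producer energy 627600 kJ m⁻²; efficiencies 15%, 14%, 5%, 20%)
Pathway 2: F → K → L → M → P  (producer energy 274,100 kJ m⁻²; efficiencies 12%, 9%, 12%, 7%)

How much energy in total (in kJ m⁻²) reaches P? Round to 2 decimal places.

156.66 kJ m⁻²

Pathway 1: 627600 × 0.15 × 0.14 × 0.05 × 0.2 = 131.796 kJ m⁻²
Pathway 2: 274100 × 0.12 × 0.09 × 0.12 × 0.07 = 24.866352 kJ m⁻²
Total at P: 131.796 + 24.866352 = 156.662352 kJ m⁻²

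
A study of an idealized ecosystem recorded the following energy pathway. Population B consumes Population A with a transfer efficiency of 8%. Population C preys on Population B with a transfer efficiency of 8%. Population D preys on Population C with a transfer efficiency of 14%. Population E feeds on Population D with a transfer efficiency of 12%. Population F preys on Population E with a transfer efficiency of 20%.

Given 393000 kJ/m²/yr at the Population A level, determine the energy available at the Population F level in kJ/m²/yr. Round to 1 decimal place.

Population B: 393000 × 0.08 = 31440 kJ/m²/yr
Population C: 31440 × 0.08 = 2515.2 kJ/m²/yr
Population D: 2515.2 × 0.14 = 352.128 kJ/m²/yr
Population E: 352.128 × 0.12 = 42.25536 kJ/m²/yr
Population F: 42.25536 × 0.2 = 8.451072 kJ/m²/yr

8.5 kJ/m²/yr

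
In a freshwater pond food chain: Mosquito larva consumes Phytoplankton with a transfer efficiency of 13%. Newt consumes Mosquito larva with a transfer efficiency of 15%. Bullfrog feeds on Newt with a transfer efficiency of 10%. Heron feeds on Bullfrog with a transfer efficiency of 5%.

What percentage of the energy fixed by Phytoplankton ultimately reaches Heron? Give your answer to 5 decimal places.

Product of link efficiencies: 0.13 × 0.15 × 0.1 × 0.05 = 0.0000975
As a percentage: 0.0000975 × 100 = 0.00975%

0.00975%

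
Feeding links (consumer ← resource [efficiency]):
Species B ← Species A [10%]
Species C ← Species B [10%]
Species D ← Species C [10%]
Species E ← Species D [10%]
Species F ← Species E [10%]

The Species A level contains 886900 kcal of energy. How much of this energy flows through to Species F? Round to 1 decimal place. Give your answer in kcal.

Species B: 886900 × 0.1 = 88690 kcal
Species C: 88690 × 0.1 = 8869 kcal
Species D: 8869 × 0.1 = 886.9 kcal
Species E: 886.9 × 0.1 = 88.69 kcal
Species F: 88.69 × 0.1 = 8.869 kcal

8.9 kcal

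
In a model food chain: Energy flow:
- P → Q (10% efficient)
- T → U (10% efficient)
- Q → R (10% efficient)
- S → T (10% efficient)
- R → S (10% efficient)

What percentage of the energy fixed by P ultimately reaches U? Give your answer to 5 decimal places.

0.00100%

Product of link efficiencies: 0.1 × 0.1 × 0.1 × 0.1 × 0.1 = 0.00001
As a percentage: 0.00001 × 100 = 0.00100%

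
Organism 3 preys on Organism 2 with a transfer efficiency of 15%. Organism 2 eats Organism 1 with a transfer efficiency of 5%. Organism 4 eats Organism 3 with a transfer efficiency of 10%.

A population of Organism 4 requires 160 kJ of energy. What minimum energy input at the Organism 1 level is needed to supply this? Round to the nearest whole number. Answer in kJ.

Cumulative transfer efficiency: 0.05 × 0.15 × 0.1 = 0.00075
Organism 1 energy = 160 / 0.00075 = 213333 kJ

213333 kJ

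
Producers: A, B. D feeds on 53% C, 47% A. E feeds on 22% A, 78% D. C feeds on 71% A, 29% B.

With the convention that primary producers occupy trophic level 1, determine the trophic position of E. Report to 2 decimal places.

3.19

C: 1 + (0.71×1 + 0.29×1) = 2
D: 1 + (0.53×2 + 0.47×1) = 2.53
E: 1 + (0.22×1 + 0.78×2.53) = 3.1934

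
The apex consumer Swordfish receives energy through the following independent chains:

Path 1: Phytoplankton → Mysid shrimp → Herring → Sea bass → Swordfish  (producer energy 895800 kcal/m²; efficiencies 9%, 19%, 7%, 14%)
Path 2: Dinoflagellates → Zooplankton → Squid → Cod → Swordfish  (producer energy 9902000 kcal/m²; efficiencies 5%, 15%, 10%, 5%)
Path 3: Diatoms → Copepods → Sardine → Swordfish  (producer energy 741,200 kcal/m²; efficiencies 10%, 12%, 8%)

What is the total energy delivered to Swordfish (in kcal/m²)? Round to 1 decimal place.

1233.0 kcal/m²

Path 1: 895800 × 0.09 × 0.19 × 0.07 × 0.14 = 150.118164 kcal/m²
Path 2: 9902000 × 0.05 × 0.15 × 0.1 × 0.05 = 371.325 kcal/m²
Path 3: 741200 × 0.1 × 0.12 × 0.08 = 711.552 kcal/m²
Total at Swordfish: 150.118164 + 371.325 + 711.552 = 1232.995164 kcal/m²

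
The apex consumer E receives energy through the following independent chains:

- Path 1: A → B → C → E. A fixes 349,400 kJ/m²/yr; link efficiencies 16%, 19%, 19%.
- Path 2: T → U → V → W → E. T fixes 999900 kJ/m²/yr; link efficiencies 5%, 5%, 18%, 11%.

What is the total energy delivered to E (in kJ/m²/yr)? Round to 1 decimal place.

2067.6 kJ/m²/yr

Path 1: 349400 × 0.16 × 0.19 × 0.19 = 2018.1344 kJ/m²/yr
Path 2: 999900 × 0.05 × 0.05 × 0.18 × 0.11 = 49.49505 kJ/m²/yr
Total at E: 2018.1344 + 49.49505 = 2067.62945 kJ/m²/yr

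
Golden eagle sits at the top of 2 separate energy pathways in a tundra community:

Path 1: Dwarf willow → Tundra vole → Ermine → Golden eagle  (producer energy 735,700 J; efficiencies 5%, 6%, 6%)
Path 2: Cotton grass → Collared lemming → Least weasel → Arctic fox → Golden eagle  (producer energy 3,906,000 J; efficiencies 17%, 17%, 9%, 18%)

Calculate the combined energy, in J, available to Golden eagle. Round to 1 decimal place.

Path 1: 735700 × 0.05 × 0.06 × 0.06 = 132.426 J
Path 2: 3906000 × 0.17 × 0.17 × 0.09 × 0.18 = 1828.71108 J
Total at Golden eagle: 132.426 + 1828.71108 = 1961.13708 J

1961.1 J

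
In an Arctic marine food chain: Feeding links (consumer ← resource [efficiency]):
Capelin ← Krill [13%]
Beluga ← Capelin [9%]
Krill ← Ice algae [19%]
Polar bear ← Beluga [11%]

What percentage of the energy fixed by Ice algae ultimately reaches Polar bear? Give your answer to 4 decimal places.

Product of link efficiencies: 0.19 × 0.13 × 0.09 × 0.11 = 0.00024453
As a percentage: 0.00024453 × 100 = 0.0245%

0.0245%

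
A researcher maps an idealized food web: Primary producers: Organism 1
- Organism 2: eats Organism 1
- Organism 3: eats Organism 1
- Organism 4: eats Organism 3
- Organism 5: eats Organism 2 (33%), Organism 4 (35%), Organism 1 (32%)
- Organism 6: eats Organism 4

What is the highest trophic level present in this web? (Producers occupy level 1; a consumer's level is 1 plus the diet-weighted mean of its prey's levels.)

Organism 2: 1 + 1 = 2
Organism 3: 1 + 1 = 2
Organism 4: 1 + 2 = 3
Organism 5: 1 + (0.33×2 + 0.35×3 + 0.32×1) = 3.03
Organism 6: 1 + 3 = 4

4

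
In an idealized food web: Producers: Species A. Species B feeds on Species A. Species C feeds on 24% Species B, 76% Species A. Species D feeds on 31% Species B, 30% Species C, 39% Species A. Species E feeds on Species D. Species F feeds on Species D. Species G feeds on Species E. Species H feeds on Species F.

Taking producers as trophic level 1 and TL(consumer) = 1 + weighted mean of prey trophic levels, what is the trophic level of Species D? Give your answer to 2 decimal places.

2.68

Species B: 1 + 1 = 2
Species C: 1 + (0.24×2 + 0.76×1) = 2.24
Species D: 1 + (0.31×2 + 0.3×2.24 + 0.39×1) = 2.682
Species E: 1 + 2.682 = 3.682
Species F: 1 + 2.682 = 3.682
Species G: 1 + 3.682 = 4.682
Species H: 1 + 3.682 = 4.682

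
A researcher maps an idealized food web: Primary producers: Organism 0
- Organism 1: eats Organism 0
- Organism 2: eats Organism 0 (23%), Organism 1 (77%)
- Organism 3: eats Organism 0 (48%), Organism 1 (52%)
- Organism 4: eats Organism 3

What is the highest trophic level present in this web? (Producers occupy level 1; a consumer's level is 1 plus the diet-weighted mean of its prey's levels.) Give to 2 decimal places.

Organism 1: 1 + 1 = 2
Organism 2: 1 + (0.23×1 + 0.77×2) = 2.77
Organism 3: 1 + (0.48×1 + 0.52×2) = 2.52
Organism 4: 1 + 2.52 = 3.52

3.52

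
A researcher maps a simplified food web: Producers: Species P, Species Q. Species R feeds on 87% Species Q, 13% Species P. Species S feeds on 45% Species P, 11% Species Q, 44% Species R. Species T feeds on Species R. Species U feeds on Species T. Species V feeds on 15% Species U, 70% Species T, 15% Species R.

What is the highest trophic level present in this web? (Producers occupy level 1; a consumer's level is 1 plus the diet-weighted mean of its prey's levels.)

4

Species R: 1 + (0.87×1 + 0.13×1) = 2
Species S: 1 + (0.45×1 + 0.11×1 + 0.44×2) = 2.44
Species T: 1 + 2 = 3
Species U: 1 + 3 = 4
Species V: 1 + (0.15×4 + 0.7×3 + 0.15×2) = 4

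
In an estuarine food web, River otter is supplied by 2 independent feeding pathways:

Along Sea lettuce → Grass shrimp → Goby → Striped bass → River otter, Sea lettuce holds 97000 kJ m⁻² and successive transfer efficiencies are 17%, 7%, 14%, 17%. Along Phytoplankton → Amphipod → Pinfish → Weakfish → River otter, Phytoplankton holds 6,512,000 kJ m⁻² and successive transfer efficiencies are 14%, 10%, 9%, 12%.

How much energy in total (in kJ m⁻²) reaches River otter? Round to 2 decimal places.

1012.09 kJ m⁻²

Via Sea lettuce: 97000 × 0.17 × 0.07 × 0.14 × 0.17 = 27.47234 kJ m⁻²
Via Phytoplankton: 6512000 × 0.14 × 0.1 × 0.09 × 0.12 = 984.6144 kJ m⁻²
Total at River otter: 27.47234 + 984.6144 = 1012.08674 kJ m⁻²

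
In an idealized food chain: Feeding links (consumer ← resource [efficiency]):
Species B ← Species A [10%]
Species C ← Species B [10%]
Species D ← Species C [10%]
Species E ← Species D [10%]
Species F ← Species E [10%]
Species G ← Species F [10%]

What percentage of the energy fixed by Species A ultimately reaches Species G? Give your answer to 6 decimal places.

Product of link efficiencies: 0.1 × 0.1 × 0.1 × 0.1 × 0.1 × 0.1 = 0.000001
As a percentage: 0.000001 × 100 = 0.000100%

0.000100%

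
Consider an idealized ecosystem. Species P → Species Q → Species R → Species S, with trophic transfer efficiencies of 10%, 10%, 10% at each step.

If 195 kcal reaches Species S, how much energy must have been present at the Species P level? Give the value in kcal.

Cumulative transfer efficiency: 0.1 × 0.1 × 0.1 = 0.001
Species P energy = 195 / 0.001 = 195000 kcal

195000 kcal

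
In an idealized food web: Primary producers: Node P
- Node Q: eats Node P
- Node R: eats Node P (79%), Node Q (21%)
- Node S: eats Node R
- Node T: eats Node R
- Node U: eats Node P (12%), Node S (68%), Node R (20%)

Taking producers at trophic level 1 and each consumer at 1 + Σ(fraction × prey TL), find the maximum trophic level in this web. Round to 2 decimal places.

Node Q: 1 + 1 = 2
Node R: 1 + (0.79×1 + 0.21×2) = 2.21
Node S: 1 + 2.21 = 3.21
Node T: 1 + 2.21 = 3.21
Node U: 1 + (0.12×1 + 0.68×3.21 + 0.2×2.21) = 3.7448

3.74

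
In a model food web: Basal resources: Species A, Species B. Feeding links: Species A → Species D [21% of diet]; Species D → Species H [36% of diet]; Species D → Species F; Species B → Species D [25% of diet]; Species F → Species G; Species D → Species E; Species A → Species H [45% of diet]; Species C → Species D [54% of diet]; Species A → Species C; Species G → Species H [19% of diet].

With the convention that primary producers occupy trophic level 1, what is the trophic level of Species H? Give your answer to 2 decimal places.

Species C: 1 + 1 = 2
Species D: 1 + (0.25×1 + 0.54×2 + 0.21×1) = 2.54
Species E: 1 + 2.54 = 3.54
Species F: 1 + 2.54 = 3.54
Species G: 1 + 3.54 = 4.54
Species H: 1 + (0.45×1 + 0.36×2.54 + 0.19×4.54) = 3.227

3.23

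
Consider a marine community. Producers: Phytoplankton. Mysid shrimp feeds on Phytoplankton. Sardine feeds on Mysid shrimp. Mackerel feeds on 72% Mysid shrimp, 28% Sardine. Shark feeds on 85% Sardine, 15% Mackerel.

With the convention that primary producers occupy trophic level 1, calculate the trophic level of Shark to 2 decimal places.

4.04

Mysid shrimp: 1 + 1 = 2
Sardine: 1 + 2 = 3
Mackerel: 1 + (0.72×2 + 0.28×3) = 3.28
Shark: 1 + (0.85×3 + 0.15×3.28) = 4.042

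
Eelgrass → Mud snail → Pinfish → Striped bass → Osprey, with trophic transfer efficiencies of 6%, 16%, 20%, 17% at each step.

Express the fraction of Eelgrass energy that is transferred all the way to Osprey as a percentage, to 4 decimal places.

0.0326%

Product of link efficiencies: 0.06 × 0.16 × 0.2 × 0.17 = 0.0003264
As a percentage: 0.0003264 × 100 = 0.0326%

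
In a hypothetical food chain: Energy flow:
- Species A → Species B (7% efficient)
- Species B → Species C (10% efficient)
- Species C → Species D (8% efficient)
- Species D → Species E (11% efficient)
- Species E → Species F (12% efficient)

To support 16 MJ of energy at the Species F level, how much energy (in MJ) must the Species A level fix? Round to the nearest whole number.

2164502 MJ

Cumulative transfer efficiency: 0.07 × 0.1 × 0.08 × 0.11 × 0.12 = 0.000007392
Species A energy = 16 / 0.000007392 = 2164502 MJ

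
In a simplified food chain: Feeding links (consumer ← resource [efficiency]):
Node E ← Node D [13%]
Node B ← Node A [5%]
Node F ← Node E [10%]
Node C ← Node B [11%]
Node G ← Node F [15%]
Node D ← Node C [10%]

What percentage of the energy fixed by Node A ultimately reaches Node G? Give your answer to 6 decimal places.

Product of link efficiencies: 0.05 × 0.11 × 0.1 × 0.13 × 0.1 × 0.15 = 0.0000010725
As a percentage: 0.0000010725 × 100 = 0.000107%

0.000107%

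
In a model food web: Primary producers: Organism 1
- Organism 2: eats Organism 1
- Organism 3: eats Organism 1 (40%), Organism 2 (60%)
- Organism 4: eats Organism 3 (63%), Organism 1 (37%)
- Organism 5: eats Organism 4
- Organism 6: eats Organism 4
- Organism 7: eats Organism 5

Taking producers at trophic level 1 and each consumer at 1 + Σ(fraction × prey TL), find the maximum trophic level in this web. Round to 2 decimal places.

5.01

Organism 2: 1 + 1 = 2
Organism 3: 1 + (0.4×1 + 0.6×2) = 2.6
Organism 4: 1 + (0.63×2.6 + 0.37×1) = 3.008
Organism 5: 1 + 3.008 = 4.008
Organism 6: 1 + 3.008 = 4.008
Organism 7: 1 + 4.008 = 5.008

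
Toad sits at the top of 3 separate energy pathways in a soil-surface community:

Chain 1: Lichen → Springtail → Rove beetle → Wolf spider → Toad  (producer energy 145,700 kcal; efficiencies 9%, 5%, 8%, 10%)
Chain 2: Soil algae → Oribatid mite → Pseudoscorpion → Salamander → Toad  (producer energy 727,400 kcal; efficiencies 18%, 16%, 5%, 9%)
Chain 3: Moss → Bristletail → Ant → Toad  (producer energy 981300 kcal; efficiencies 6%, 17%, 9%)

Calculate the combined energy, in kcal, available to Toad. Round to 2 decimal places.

Chain 1: 145700 × 0.09 × 0.05 × 0.08 × 0.1 = 5.2452 kcal
Chain 2: 727400 × 0.18 × 0.16 × 0.05 × 0.09 = 94.27104 kcal
Chain 3: 981300 × 0.06 × 0.17 × 0.09 = 900.8334 kcal
Total at Toad: 5.2452 + 94.27104 + 900.8334 = 1000.34964 kcal

1000.35 kcal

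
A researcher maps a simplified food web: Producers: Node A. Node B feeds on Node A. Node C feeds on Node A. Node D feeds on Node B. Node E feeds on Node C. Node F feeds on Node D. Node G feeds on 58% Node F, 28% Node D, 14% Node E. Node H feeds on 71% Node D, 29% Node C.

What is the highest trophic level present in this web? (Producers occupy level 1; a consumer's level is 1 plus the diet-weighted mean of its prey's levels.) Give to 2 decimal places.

Node B: 1 + 1 = 2
Node C: 1 + 1 = 2
Node D: 1 + 2 = 3
Node E: 1 + 2 = 3
Node F: 1 + 3 = 4
Node G: 1 + (0.58×4 + 0.28×3 + 0.14×3) = 4.58
Node H: 1 + (0.71×3 + 0.29×2) = 3.71

4.58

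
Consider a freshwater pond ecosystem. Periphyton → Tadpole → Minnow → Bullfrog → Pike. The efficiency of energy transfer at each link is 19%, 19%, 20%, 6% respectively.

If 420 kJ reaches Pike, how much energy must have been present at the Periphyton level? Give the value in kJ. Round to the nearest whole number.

969529 kJ

Cumulative transfer efficiency: 0.19 × 0.19 × 0.2 × 0.06 = 0.0004332
Periphyton energy = 420 / 0.0004332 = 969529 kJ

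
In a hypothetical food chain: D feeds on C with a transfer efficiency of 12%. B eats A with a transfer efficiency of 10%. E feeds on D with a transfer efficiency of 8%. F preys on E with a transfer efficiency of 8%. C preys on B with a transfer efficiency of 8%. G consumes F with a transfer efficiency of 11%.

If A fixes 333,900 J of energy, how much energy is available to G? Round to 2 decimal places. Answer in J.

B: 333900 × 0.1 = 33390 J
C: 33390 × 0.08 = 2671.2 J
D: 2671.2 × 0.12 = 320.544 J
E: 320.544 × 0.08 = 25.64352 J
F: 25.64352 × 0.08 = 2.0514816 J
G: 2.0514816 × 0.11 = 0.225662976 J

0.23 J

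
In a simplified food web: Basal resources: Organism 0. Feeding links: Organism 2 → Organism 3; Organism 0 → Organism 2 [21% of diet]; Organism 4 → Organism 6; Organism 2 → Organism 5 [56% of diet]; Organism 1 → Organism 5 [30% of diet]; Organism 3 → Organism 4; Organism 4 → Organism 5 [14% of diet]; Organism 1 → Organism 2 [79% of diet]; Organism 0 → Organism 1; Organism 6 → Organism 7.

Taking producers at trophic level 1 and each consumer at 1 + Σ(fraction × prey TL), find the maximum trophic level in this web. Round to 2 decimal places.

6.79

Organism 1: 1 + 1 = 2
Organism 2: 1 + (0.21×1 + 0.79×2) = 2.79
Organism 3: 1 + 2.79 = 3.79
Organism 4: 1 + 3.79 = 4.79
Organism 5: 1 + (0.56×2.79 + 0.14×4.79 + 0.3×2) = 3.833
Organism 6: 1 + 4.79 = 5.79
Organism 7: 1 + 5.79 = 6.79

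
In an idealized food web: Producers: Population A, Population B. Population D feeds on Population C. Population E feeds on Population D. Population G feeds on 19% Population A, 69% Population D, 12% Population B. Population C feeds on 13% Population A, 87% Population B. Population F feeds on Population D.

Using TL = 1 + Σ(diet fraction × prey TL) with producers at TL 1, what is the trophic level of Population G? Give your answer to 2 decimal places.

3.38

Population C: 1 + (0.13×1 + 0.87×1) = 2
Population D: 1 + 2 = 3
Population E: 1 + 3 = 4
Population F: 1 + 3 = 4
Population G: 1 + (0.19×1 + 0.69×3 + 0.12×1) = 3.38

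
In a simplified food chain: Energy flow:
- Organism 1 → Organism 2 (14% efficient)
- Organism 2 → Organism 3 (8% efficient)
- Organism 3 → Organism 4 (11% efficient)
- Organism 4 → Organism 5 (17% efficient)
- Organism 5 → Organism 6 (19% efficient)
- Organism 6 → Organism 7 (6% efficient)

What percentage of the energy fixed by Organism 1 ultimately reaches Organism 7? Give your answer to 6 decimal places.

0.000239%

Product of link efficiencies: 0.14 × 0.08 × 0.11 × 0.17 × 0.19 × 0.06 = 0.000002387616
As a percentage: 0.000002387616 × 100 = 0.000239%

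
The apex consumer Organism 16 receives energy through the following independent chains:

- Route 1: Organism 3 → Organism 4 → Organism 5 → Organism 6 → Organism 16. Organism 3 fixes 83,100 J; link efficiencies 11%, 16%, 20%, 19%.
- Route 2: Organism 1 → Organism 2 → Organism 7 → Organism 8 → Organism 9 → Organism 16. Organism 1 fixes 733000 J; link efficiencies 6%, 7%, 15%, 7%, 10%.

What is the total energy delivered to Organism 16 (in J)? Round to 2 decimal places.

58.81 J

Route 1: 83100 × 0.11 × 0.16 × 0.2 × 0.19 = 55.57728 J
Route 2: 733000 × 0.06 × 0.07 × 0.15 × 0.07 × 0.1 = 3.23253 J
Total at Organism 16: 55.57728 + 3.23253 = 58.80981 J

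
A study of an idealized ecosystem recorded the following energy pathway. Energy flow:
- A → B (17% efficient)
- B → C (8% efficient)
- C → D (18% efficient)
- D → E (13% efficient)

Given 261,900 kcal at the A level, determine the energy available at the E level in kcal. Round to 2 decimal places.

83.35 kcal

B: 261900 × 0.17 = 44523 kcal
C: 44523 × 0.08 = 3561.84 kcal
D: 3561.84 × 0.18 = 641.1312 kcal
E: 641.1312 × 0.13 = 83.347056 kcal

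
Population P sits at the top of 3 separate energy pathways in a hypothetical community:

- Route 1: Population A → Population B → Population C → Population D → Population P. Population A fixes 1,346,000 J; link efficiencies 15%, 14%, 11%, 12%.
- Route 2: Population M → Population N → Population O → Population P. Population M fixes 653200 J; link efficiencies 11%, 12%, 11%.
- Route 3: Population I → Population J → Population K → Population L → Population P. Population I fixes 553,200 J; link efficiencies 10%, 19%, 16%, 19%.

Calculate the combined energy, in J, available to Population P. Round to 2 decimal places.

Route 1: 1346000 × 0.15 × 0.14 × 0.11 × 0.12 = 373.1112 J
Route 2: 653200 × 0.11 × 0.12 × 0.11 = 948.4464 J
Route 3: 553200 × 0.1 × 0.19 × 0.16 × 0.19 = 319.52832 J
Total at Population P: 373.1112 + 948.4464 + 319.52832 = 1641.08592 J

1641.09 J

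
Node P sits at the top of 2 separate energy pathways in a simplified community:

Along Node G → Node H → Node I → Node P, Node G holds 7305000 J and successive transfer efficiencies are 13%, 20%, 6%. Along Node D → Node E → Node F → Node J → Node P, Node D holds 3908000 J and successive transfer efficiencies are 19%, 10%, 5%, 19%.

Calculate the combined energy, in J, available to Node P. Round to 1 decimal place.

Via Node G: 7305000 × 0.13 × 0.2 × 0.06 = 11395.8 J
Via Node D: 3908000 × 0.19 × 0.1 × 0.05 × 0.19 = 705.394 J
Total at Node P: 11395.8 + 705.394 = 12101.194 J

12101.2 J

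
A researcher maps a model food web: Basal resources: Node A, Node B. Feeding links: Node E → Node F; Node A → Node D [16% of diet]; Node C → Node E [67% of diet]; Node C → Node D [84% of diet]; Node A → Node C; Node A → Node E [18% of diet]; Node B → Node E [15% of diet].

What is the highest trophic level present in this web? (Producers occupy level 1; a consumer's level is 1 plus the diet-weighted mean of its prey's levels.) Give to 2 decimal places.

3.67

Node C: 1 + 1 = 2
Node D: 1 + (0.84×2 + 0.16×1) = 2.84
Node E: 1 + (0.18×1 + 0.67×2 + 0.15×1) = 2.67
Node F: 1 + 2.67 = 3.67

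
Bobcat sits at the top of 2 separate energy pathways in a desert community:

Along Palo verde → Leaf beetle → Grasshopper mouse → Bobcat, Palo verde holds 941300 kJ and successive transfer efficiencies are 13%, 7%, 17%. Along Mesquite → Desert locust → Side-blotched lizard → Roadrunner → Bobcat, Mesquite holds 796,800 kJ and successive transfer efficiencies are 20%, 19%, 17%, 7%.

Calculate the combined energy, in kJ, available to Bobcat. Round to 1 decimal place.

Via Palo verde: 941300 × 0.13 × 0.07 × 0.17 = 1456.1911 kJ
Via Mesquite: 796800 × 0.2 × 0.19 × 0.17 × 0.07 = 360.31296 kJ
Total at Bobcat: 1456.1911 + 360.31296 = 1816.50406 kJ

1816.5 kJ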